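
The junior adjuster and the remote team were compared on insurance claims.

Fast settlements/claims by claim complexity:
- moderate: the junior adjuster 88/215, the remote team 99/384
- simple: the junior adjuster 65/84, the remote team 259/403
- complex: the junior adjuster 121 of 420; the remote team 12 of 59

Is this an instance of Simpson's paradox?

Moderate: the junior adjuster 88/215 = 40.9%, the remote team 99/384 = 25.8% → the junior adjuster
Simple: the junior adjuster 65/84 = 77.4%, the remote team 259/403 = 64.3% → the junior adjuster
Complex: the junior adjuster 121/420 = 28.8%, the remote team 12/59 = 20.3% → the junior adjuster
Overall: the junior adjuster 274/719 = 38.1%, the remote team 370/846 = 43.7% → the remote team
The junior adjuster wins each claim group but the remote team wins overall — the comparison reverses. The junior adjuster's claims skew toward complex, which has a lower base rate.

Yes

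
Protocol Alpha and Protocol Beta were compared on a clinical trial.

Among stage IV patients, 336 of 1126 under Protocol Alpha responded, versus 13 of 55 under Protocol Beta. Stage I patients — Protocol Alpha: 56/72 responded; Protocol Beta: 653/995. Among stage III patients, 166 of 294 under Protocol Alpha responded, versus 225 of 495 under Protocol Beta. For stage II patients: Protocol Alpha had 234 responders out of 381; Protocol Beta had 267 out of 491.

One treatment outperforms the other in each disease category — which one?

Stage IV: Protocol Alpha 336/1126 = 29.8%, Protocol Beta 13/55 = 23.6% → Protocol Alpha
Stage I: Protocol Alpha 56/72 = 77.8%, Protocol Beta 653/995 = 65.6% → Protocol Alpha
Stage III: Protocol Alpha 166/294 = 56.5%, Protocol Beta 225/495 = 45.5% → Protocol Alpha
Stage II: Protocol Alpha 234/381 = 61.4%, Protocol Beta 267/491 = 54.4% → Protocol Alpha
Protocol Alpha has the higher rate in all 4 groups.

Protocol Alpha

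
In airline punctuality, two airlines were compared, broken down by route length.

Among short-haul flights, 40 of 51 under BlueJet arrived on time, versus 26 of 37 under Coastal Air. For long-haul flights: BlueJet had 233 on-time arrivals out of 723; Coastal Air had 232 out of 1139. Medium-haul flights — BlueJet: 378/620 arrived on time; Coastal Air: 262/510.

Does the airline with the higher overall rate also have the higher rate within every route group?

Short-haul: BlueJet 40/51 = 78.4%, Coastal Air 26/37 = 70.3% → BlueJet
Long-haul: BlueJet 233/723 = 32.2%, Coastal Air 232/1139 = 20.4% → BlueJet
Medium-haul: BlueJet 378/620 = 61.0%, Coastal Air 262/510 = 51.4% → BlueJet
Overall: BlueJet 651/1394 = 46.7%, Coastal Air 520/1686 = 30.8% → BlueJet
BlueJet wins overall and in every route group — no reversal.

Yes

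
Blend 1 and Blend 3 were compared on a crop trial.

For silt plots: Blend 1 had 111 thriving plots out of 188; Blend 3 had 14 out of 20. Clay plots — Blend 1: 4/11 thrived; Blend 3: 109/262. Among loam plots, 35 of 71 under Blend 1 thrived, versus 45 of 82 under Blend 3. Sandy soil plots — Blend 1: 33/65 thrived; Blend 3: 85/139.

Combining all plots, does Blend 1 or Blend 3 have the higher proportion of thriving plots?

Blend 1

Silt: Blend 1 111/188 = 59.0%, Blend 3 14/20 = 70.0% → Blend 3
Clay: Blend 1 4/11 = 36.4%, Blend 3 109/262 = 41.6% → Blend 3
Loam: Blend 1 35/71 = 49.3%, Blend 3 45/82 = 54.9% → Blend 3
Sandy soil: Blend 1 33/65 = 50.8%, Blend 3 85/139 = 61.2% → Blend 3
Overall: Blend 1 183/335 = 54.6%, Blend 3 253/503 = 50.3% → Blend 1
(Blend 3 wins every soil group but Blend 1 wins overall — Blend 3's plots skew toward the low-rate clay group.)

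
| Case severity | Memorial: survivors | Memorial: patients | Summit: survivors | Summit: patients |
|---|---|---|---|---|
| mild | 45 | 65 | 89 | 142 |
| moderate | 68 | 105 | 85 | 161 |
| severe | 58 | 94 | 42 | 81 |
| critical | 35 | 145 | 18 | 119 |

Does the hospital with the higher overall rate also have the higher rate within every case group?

Yes

Mild: Memorial 45/65 = 69.2%, Summit 89/142 = 62.7% → Memorial
Moderate: Memorial 68/105 = 64.8%, Summit 85/161 = 52.8% → Memorial
Severe: Memorial 58/94 = 61.7%, Summit 42/81 = 51.9% → Memorial
Critical: Memorial 35/145 = 24.1%, Summit 18/119 = 15.1% → Memorial
Overall: Memorial 206/409 = 50.4%, Summit 234/503 = 46.5% → Memorial
Memorial wins overall and in every case group — no reversal.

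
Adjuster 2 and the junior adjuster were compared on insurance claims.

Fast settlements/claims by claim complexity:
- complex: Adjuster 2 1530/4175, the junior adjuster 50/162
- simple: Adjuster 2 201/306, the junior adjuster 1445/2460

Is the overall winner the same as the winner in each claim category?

Complex: Adjuster 2 1530/4175 = 36.6%, the junior adjuster 50/162 = 30.9% → Adjuster 2
Simple: Adjuster 2 201/306 = 65.7%, the junior adjuster 1445/2460 = 58.7% → Adjuster 2
Overall: Adjuster 2 1731/4481 = 38.6%, the junior adjuster 1495/2622 = 57.0% → the junior adjuster
Adjuster 2 wins each claim group but the junior adjuster wins overall — the comparison reverses. Adjuster 2's claims skew toward complex, which has a lower base rate.

No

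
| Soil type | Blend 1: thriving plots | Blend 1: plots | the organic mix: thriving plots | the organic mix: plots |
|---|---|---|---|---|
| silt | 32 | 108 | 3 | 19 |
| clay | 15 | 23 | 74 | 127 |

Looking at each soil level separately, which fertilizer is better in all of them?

Silt: Blend 1 32/108 = 29.6%, the organic mix 3/19 = 15.8% → Blend 1
Clay: Blend 1 15/23 = 65.2%, the organic mix 74/127 = 58.3% → Blend 1
Blend 1 has the higher rate in both groups.

Blend 1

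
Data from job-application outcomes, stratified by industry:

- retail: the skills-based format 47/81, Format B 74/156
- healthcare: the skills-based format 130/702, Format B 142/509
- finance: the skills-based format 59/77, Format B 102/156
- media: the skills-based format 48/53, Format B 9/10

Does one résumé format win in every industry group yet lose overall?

No

Retail: the skills-based format 47/81 = 58.0%, Format B 74/156 = 47.4% → the skills-based format
Healthcare: the skills-based format 130/702 = 18.5%, Format B 142/509 = 27.9% → Format B
Finance: the skills-based format 59/77 = 76.6%, Format B 102/156 = 65.4% → the skills-based format
Media: the skills-based format 48/53 = 90.6%, Format B 9/10 = 90.0% → the skills-based format
Overall: the skills-based format 284/913 = 31.1%, Format B 327/831 = 39.4% → Format B
Neither sweeps: the skills-based format wins 3 of 4 groups, Format B wins 1. Format B wins overall but not every group — no Simpson reversal.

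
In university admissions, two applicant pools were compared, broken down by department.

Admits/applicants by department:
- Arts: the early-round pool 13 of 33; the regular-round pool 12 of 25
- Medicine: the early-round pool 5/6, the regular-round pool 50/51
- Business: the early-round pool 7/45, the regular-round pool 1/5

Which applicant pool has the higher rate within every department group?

the regular-round pool

Arts: the early-round pool 13/33 = 39.4%, the regular-round pool 12/25 = 48.0% → the regular-round pool
Medicine: the early-round pool 5/6 = 83.3%, the regular-round pool 50/51 = 98.0% → the regular-round pool
Business: the early-round pool 7/45 = 15.6%, the regular-round pool 1/5 = 20.0% → the regular-round pool
The regular-round pool has the higher rate in all 3 groups.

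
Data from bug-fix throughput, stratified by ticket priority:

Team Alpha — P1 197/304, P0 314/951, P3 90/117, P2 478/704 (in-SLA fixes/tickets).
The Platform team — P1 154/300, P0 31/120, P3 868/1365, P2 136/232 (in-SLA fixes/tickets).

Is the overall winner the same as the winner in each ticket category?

No

P1: Team Alpha 197/304 = 64.8%, the Platform team 154/300 = 51.3% → Team Alpha
P0: Team Alpha 314/951 = 33.0%, the Platform team 31/120 = 25.8% → Team Alpha
P3: Team Alpha 90/117 = 76.9%, the Platform team 868/1365 = 63.6% → Team Alpha
P2: Team Alpha 478/704 = 67.9%, the Platform team 136/232 = 58.6% → Team Alpha
Overall: Team Alpha 1079/2076 = 52.0%, the Platform team 1189/2017 = 58.9% → the Platform team
Team Alpha wins each ticket group but the Platform team wins overall — the comparison reverses. Team Alpha's tickets skew toward P0, which has a lower base rate.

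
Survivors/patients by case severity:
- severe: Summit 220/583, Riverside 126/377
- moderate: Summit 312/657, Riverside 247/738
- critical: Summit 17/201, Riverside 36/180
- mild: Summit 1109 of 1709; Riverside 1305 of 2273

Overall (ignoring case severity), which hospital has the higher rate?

Severe: Summit 220/583 = 37.7%, Riverside 126/377 = 33.4% → Summit
Moderate: Summit 312/657 = 47.5%, Riverside 247/738 = 33.5% → Summit
Critical: Summit 17/201 = 8.5%, Riverside 36/180 = 20.0% → Riverside
Mild: Summit 1109/1709 = 64.9%, Riverside 1305/2273 = 57.4% → Summit
Overall: Summit 1658/3150 = 52.6%, Riverside 1714/3568 = 48.0% → Summit
(Neither sweeps every case group, but Summit has the higher pooled rate.)

Summit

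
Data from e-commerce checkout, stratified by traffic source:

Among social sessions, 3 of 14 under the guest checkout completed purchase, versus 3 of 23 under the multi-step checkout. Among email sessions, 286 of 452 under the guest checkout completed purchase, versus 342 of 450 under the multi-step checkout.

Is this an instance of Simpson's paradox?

No

Social: the guest checkout 3/14 = 21.4%, the multi-step checkout 3/23 = 13.0% → the guest checkout
Email: the guest checkout 286/452 = 63.3%, the multi-step checkout 342/450 = 76.0% → the multi-step checkout
Overall: the guest checkout 289/466 = 62.0%, the multi-step checkout 345/473 = 72.9% → the multi-step checkout
Neither sweeps: the guest checkout wins 1 of 2 groups, the multi-step checkout wins 1. The multi-step checkout wins overall but not every group — no Simpson reversal.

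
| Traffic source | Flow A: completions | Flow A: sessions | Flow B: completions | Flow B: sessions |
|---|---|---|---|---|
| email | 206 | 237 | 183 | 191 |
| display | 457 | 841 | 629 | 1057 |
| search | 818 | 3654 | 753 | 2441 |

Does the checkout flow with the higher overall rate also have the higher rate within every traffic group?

Email: Flow A 206/237 = 86.9%, Flow B 183/191 = 95.8% → Flow B
Display: Flow A 457/841 = 54.3%, Flow B 629/1057 = 59.5% → Flow B
Search: Flow A 818/3654 = 22.4%, Flow B 753/2441 = 30.8% → Flow B
Overall: Flow A 1481/4732 = 31.3%, Flow B 1565/3689 = 42.4% → Flow B
Flow B wins overall and in every traffic group — no reversal.

Yes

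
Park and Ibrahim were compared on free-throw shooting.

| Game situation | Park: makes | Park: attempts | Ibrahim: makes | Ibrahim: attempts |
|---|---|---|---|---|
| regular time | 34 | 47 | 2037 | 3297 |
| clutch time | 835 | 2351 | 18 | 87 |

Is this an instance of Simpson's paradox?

Yes

Regular time: Park 34/47 = 72.3%, Ibrahim 2037/3297 = 61.8% → Park
Clutch time: Park 835/2351 = 35.5%, Ibrahim 18/87 = 20.7% → Park
Overall: Park 869/2398 = 36.2%, Ibrahim 2055/3384 = 60.7% → Ibrahim
Park wins each game group but Ibrahim wins overall — the comparison reverses. Park's attempts skew toward clutch time, which has a lower base rate.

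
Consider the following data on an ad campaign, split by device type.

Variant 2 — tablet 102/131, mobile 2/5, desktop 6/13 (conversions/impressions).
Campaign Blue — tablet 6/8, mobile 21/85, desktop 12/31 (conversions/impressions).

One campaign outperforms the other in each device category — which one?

Tablet: Variant 2 102/131 = 77.9%, Campaign Blue 6/8 = 75.0% → Variant 2
Mobile: Variant 2 2/5 = 40.0%, Campaign Blue 21/85 = 24.7% → Variant 2
Desktop: Variant 2 6/13 = 46.2%, Campaign Blue 12/31 = 38.7% → Variant 2
Variant 2 has the higher rate in all 3 groups.

Variant 2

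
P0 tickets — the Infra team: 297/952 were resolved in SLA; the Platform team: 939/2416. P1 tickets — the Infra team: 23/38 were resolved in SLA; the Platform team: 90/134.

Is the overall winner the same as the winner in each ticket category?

Yes

P0: the Infra team 297/952 = 31.2%, the Platform team 939/2416 = 38.9% → the Platform team
P1: the Infra team 23/38 = 60.5%, the Platform team 90/134 = 67.2% → the Platform team
Overall: the Infra team 320/990 = 32.3%, the Platform team 1029/2550 = 40.4% → the Platform team
The Platform team wins overall and in every ticket group — no reversal.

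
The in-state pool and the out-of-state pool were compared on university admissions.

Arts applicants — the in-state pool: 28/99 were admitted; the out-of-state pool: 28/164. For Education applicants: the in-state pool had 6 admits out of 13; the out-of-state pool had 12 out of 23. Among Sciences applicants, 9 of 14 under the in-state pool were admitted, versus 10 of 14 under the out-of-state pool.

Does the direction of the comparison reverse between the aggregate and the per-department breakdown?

Arts: the in-state pool 28/99 = 28.3%, the out-of-state pool 28/164 = 17.1% → the in-state pool
Education: the in-state pool 6/13 = 46.2%, the out-of-state pool 12/23 = 52.2% → the out-of-state pool
Sciences: the in-state pool 9/14 = 64.3%, the out-of-state pool 10/14 = 71.4% → the out-of-state pool
Overall: the in-state pool 43/126 = 34.1%, the out-of-state pool 50/201 = 24.9% → the in-state pool
Neither sweeps: the in-state pool wins 1 of 3 groups, the out-of-state pool wins 2. The in-state pool wins overall but not every group — no Simpson reversal.

No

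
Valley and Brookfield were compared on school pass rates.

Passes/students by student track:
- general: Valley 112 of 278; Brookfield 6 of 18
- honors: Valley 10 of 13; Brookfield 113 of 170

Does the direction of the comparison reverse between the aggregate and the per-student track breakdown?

Yes

General: Valley 112/278 = 40.3%, Brookfield 6/18 = 33.3% → Valley
Honors: Valley 10/13 = 76.9%, Brookfield 113/170 = 66.5% → Valley
Overall: Valley 122/291 = 41.9%, Brookfield 119/188 = 63.3% → Brookfield
Valley wins each student group but Brookfield wins overall — the comparison reverses. Valley's students skew toward general, which has a lower base rate.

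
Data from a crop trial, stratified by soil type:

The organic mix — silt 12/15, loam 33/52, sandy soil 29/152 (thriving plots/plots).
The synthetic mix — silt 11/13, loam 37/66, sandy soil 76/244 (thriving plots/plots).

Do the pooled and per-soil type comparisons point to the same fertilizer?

No

Silt: the organic mix 12/15 = 80.0%, the synthetic mix 11/13 = 84.6% → the synthetic mix
Loam: the organic mix 33/52 = 63.5%, the synthetic mix 37/66 = 56.1% → the organic mix
Sandy soil: the organic mix 29/152 = 19.1%, the synthetic mix 76/244 = 31.1% → the synthetic mix
Overall: the organic mix 74/219 = 33.8%, the synthetic mix 124/323 = 38.4% → the synthetic mix
Neither sweeps: the organic mix wins 1 of 3 groups, the synthetic mix wins 2. The synthetic mix wins overall but not every group — no Simpson reversal.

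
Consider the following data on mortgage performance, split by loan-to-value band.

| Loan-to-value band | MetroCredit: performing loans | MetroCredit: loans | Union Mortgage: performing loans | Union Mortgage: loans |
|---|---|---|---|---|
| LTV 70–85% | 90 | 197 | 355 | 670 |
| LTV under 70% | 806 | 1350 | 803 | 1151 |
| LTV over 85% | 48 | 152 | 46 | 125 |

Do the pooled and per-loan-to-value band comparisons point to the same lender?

LTV 70–85%: MetroCredit 90/197 = 45.7%, Union Mortgage 355/670 = 53.0% → Union Mortgage
LTV under 70%: MetroCredit 806/1350 = 59.7%, Union Mortgage 803/1151 = 69.8% → Union Mortgage
LTV over 85%: MetroCredit 48/152 = 31.6%, Union Mortgage 46/125 = 36.8% → Union Mortgage
Overall: MetroCredit 944/1699 = 55.6%, Union Mortgage 1204/1946 = 61.9% → Union Mortgage
Union Mortgage wins overall and in every loan-to-value group — no reversal.

Yes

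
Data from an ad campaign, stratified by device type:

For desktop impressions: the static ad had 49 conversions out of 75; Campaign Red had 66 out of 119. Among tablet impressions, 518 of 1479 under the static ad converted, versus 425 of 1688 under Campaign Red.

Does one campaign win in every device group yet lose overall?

No

Desktop: the static ad 49/75 = 65.3%, Campaign Red 66/119 = 55.5% → the static ad
Tablet: the static ad 518/1479 = 35.0%, Campaign Red 425/1688 = 25.2% → the static ad
Overall: the static ad 567/1554 = 36.5%, Campaign Red 491/1807 = 27.2% → the static ad
The static ad wins overall and in every device group — no reversal.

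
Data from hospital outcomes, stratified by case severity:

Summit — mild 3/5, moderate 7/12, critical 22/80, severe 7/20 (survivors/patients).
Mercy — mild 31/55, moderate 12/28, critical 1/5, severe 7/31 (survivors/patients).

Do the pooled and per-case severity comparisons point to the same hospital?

No

Mild: Summit 3/5 = 60.0%, Mercy 31/55 = 56.4% → Summit
Moderate: Summit 7/12 = 58.3%, Mercy 12/28 = 42.9% → Summit
Critical: Summit 22/80 = 27.5%, Mercy 1/5 = 20.0% → Summit
Severe: Summit 7/20 = 35.0%, Mercy 7/31 = 22.6% → Summit
Overall: Summit 39/117 = 33.3%, Mercy 51/119 = 42.9% → Mercy
Summit wins each case group but Mercy wins overall — the comparison reverses. Summit's patients skew toward critical, which has a lower base rate.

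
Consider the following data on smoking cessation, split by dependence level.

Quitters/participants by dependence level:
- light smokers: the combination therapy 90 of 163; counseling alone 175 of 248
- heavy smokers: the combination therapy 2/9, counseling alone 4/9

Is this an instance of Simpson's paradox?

No

Light smokers: the combination therapy 90/163 = 55.2%, counseling alone 175/248 = 70.6% → counseling alone
Heavy smokers: the combination therapy 2/9 = 22.2%, counseling alone 4/9 = 44.4% → counseling alone
Overall: the combination therapy 92/172 = 53.5%, counseling alone 179/257 = 69.6% → counseling alone
Counseling alone wins overall and in every dependence group — no reversal.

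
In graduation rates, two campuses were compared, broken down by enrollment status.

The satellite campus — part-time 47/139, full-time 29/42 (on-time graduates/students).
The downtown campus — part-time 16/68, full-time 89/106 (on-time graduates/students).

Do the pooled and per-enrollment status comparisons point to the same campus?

Part-time: the satellite campus 47/139 = 33.8%, the downtown campus 16/68 = 23.5% → the satellite campus
Full-time: the satellite campus 29/42 = 69.0%, the downtown campus 89/106 = 84.0% → the downtown campus
Overall: the satellite campus 76/181 = 42.0%, the downtown campus 105/174 = 60.3% → the downtown campus
Neither sweeps: the satellite campus wins 1 of 2 groups, the downtown campus wins 1. The downtown campus wins overall but not every group — no Simpson reversal.

No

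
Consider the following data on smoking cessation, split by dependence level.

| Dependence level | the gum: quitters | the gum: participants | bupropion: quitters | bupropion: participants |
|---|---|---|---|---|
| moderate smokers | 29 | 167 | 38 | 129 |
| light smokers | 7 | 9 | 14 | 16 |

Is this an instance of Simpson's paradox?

Moderate smokers: the gum 29/167 = 17.4%, bupropion 38/129 = 29.5% → bupropion
Light smokers: the gum 7/9 = 77.8%, bupropion 14/16 = 87.5% → bupropion
Overall: the gum 36/176 = 20.5%, bupropion 52/145 = 35.9% → bupropion
Bupropion wins overall and in every dependence group — no reversal.

No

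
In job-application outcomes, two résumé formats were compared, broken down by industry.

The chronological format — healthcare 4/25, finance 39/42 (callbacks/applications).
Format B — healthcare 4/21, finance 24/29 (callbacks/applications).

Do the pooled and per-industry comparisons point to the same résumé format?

Healthcare: the chronological format 4/25 = 16.0%, Format B 4/21 = 19.0% → Format B
Finance: the chronological format 39/42 = 92.9%, Format B 24/29 = 82.8% → the chronological format
Overall: the chronological format 43/67 = 64.2%, Format B 28/50 = 56.0% → the chronological format
Neither sweeps: the chronological format wins 1 of 2 groups, Format B wins 1. The chronological format wins overall but not every group — no Simpson reversal.

No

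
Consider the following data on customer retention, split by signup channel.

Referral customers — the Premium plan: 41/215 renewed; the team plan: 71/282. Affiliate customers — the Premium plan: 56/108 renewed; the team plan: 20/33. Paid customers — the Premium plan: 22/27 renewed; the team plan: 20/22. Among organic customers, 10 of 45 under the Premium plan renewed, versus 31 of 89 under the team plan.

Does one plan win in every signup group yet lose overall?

Referral: the Premium plan 41/215 = 19.1%, the team plan 71/282 = 25.2% → the team plan
Affiliate: the Premium plan 56/108 = 51.9%, the team plan 20/33 = 60.6% → the team plan
Paid: the Premium plan 22/27 = 81.5%, the team plan 20/22 = 90.9% → the team plan
Organic: the Premium plan 10/45 = 22.2%, the team plan 31/89 = 34.8% → the team plan
Overall: the Premium plan 129/395 = 32.7%, the team plan 142/426 = 33.3% → the team plan
The team plan wins overall and in every signup group — no reversal.

No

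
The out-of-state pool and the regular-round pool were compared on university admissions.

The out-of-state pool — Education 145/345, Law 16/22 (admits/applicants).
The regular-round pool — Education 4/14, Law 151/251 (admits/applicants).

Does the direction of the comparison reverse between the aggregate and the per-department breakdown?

Yes

Education: the out-of-state pool 145/345 = 42.0%, the regular-round pool 4/14 = 28.6% → the out-of-state pool
Law: the out-of-state pool 16/22 = 72.7%, the regular-round pool 151/251 = 60.2% → the out-of-state pool
Overall: the out-of-state pool 161/367 = 43.9%, the regular-round pool 155/265 = 58.5% → the regular-round pool
The out-of-state pool wins each department group but the regular-round pool wins overall — the comparison reverses. The out-of-state pool's applicants skew toward Education, which has a lower base rate.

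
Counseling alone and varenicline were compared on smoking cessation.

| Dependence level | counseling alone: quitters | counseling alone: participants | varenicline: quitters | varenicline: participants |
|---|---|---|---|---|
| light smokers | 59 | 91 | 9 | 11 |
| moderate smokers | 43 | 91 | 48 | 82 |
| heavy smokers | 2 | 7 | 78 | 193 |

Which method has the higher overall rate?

counseling alone

Light smokers: counseling alone 59/91 = 64.8%, varenicline 9/11 = 81.8% → varenicline
Moderate smokers: counseling alone 43/91 = 47.3%, varenicline 48/82 = 58.5% → varenicline
Heavy smokers: counseling alone 2/7 = 28.6%, varenicline 78/193 = 40.4% → varenicline
Overall: counseling alone 104/189 = 55.0%, varenicline 135/286 = 47.2% → counseling alone
(Varenicline wins every dependence group but counseling alone wins overall — varenicline's participants skew toward the low-rate heavy smokers group.)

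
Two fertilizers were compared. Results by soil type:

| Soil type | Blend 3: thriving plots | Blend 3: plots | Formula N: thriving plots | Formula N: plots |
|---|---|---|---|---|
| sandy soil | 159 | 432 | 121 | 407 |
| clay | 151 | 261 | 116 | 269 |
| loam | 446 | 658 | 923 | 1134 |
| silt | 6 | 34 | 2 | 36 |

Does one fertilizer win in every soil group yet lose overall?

No

Sandy soil: Blend 3 159/432 = 36.8%, Formula N 121/407 = 29.7% → Blend 3
Clay: Blend 3 151/261 = 57.9%, Formula N 116/269 = 43.1% → Blend 3
Loam: Blend 3 446/658 = 67.8%, Formula N 923/1134 = 81.4% → Formula N
Silt: Blend 3 6/34 = 17.6%, Formula N 2/36 = 5.6% → Blend 3
Overall: Blend 3 762/1385 = 55.0%, Formula N 1162/1846 = 62.9% → Formula N
Neither sweeps: Blend 3 wins 3 of 4 groups, Formula N wins 1. Formula N wins overall but not every group — no Simpson reversal.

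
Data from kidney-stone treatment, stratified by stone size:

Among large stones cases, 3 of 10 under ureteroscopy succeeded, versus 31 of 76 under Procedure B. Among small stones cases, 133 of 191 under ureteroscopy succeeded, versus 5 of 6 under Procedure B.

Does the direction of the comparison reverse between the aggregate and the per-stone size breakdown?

Large stones: ureteroscopy 3/10 = 30.0%, Procedure B 31/76 = 40.8% → Procedure B
Small stones: ureteroscopy 133/191 = 69.6%, Procedure B 5/6 = 83.3% → Procedure B
Overall: ureteroscopy 136/201 = 67.7%, Procedure B 36/82 = 43.9% → ureteroscopy
Procedure B wins each stone group but ureteroscopy wins overall — the comparison reverses. Procedure B's cases skew toward large stones, which has a lower base rate.

Yes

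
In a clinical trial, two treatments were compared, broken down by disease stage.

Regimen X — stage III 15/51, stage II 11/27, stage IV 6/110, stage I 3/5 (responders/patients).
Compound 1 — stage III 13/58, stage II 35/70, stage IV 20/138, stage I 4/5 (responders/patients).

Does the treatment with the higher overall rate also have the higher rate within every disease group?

Stage III: Regimen X 15/51 = 29.4%, Compound 1 13/58 = 22.4% → Regimen X
Stage II: Regimen X 11/27 = 40.7%, Compound 1 35/70 = 50.0% → Compound 1
Stage IV: Regimen X 6/110 = 5.5%, Compound 1 20/138 = 14.5% → Compound 1
Stage I: Regimen X 3/5 = 60.0%, Compound 1 4/5 = 80.0% → Compound 1
Overall: Regimen X 35/193 = 18.1%, Compound 1 72/271 = 26.6% → Compound 1
Neither sweeps: Regimen X wins 1 of 4 groups, Compound 1 wins 3. Compound 1 wins overall but not every group — no Simpson reversal.

No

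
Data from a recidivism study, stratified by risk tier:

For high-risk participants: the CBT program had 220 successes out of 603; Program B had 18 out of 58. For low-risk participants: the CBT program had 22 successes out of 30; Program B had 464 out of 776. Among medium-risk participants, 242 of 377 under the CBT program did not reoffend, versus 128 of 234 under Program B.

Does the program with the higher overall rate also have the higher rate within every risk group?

High-risk: the CBT program 220/603 = 36.5%, Program B 18/58 = 31.0% → the CBT program
Low-risk: the CBT program 22/30 = 73.3%, Program B 464/776 = 59.8% → the CBT program
Medium-risk: the CBT program 242/377 = 64.2%, Program B 128/234 = 54.7% → the CBT program
Overall: the CBT program 484/1010 = 47.9%, Program B 610/1068 = 57.1% → Program B
The CBT program wins each risk group but Program B wins overall — the comparison reverses. The CBT program's participants skew toward high-risk, which has a lower base rate.

No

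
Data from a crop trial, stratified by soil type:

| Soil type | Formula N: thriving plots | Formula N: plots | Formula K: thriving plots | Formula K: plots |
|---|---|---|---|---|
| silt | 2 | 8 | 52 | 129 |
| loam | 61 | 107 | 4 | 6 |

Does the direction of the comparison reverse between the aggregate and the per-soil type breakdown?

Silt: Formula N 2/8 = 25.0%, Formula K 52/129 = 40.3% → Formula K
Loam: Formula N 61/107 = 57.0%, Formula K 4/6 = 66.7% → Formula K
Overall: Formula N 63/115 = 54.8%, Formula K 56/135 = 41.5% → Formula N
Formula K wins each soil group but Formula N wins overall — the comparison reverses. Formula K's plots skew toward silt, which has a lower base rate.

Yes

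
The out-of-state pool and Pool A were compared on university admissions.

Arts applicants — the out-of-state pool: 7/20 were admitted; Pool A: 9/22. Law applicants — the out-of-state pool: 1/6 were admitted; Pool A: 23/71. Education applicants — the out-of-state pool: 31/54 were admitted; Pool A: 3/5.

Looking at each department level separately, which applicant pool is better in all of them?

Arts: the out-of-state pool 7/20 = 35.0%, Pool A 9/22 = 40.9% → Pool A
Law: the out-of-state pool 1/6 = 16.7%, Pool A 23/71 = 32.4% → Pool A
Education: the out-of-state pool 31/54 = 57.4%, Pool A 3/5 = 60.0% → Pool A
Pool A has the higher rate in all 3 groups.

Pool A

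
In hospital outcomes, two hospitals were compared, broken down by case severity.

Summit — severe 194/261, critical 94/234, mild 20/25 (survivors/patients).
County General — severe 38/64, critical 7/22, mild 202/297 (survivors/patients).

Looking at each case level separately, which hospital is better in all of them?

Summit

Severe: Summit 194/261 = 74.3%, County General 38/64 = 59.4% → Summit
Critical: Summit 94/234 = 40.2%, County General 7/22 = 31.8% → Summit
Mild: Summit 20/25 = 80.0%, County General 202/297 = 68.0% → Summit
Summit has the higher rate in all 3 groups.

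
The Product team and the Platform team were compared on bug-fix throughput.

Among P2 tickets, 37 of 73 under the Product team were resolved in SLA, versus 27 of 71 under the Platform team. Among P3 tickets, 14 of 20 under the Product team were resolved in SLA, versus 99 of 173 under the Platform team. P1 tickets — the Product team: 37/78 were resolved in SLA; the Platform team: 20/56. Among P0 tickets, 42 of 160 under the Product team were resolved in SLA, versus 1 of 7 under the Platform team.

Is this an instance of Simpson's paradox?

Yes

P2: the Product team 37/73 = 50.7%, the Platform team 27/71 = 38.0% → the Product team
P3: the Product team 14/20 = 70.0%, the Platform team 99/173 = 57.2% → the Product team
P1: the Product team 37/78 = 47.4%, the Platform team 20/56 = 35.7% → the Product team
P0: the Product team 42/160 = 26.2%, the Platform team 1/7 = 14.3% → the Product team
Overall: the Product team 130/331 = 39.3%, the Platform team 147/307 = 47.9% → the Platform team
The Product team wins each ticket group but the Platform team wins overall — the comparison reverses. The Product team's tickets skew toward P0, which has a lower base rate.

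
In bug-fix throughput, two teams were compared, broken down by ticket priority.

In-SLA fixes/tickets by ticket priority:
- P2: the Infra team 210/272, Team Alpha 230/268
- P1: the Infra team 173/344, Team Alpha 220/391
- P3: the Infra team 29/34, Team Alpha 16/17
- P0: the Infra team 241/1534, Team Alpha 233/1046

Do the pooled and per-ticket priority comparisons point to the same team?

Yes

P2: the Infra team 210/272 = 77.2%, Team Alpha 230/268 = 85.8% → Team Alpha
P1: the Infra team 173/344 = 50.3%, Team Alpha 220/391 = 56.3% → Team Alpha
P3: the Infra team 29/34 = 85.3%, Team Alpha 16/17 = 94.1% → Team Alpha
P0: the Infra team 241/1534 = 15.7%, Team Alpha 233/1046 = 22.3% → Team Alpha
Overall: the Infra team 653/2184 = 29.9%, Team Alpha 699/1722 = 40.6% → Team Alpha
Team Alpha wins overall and in every ticket group — no reversal.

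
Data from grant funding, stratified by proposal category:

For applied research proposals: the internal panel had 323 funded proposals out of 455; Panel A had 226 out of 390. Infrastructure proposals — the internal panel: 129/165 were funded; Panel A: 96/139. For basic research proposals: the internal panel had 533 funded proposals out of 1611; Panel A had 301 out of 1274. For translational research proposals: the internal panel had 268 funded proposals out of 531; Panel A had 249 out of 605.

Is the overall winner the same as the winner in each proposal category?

Applied research: the internal panel 323/455 = 71.0%, Panel A 226/390 = 57.9% → the internal panel
Infrastructure: the internal panel 129/165 = 78.2%, Panel A 96/139 = 69.1% → the internal panel
Basic research: the internal panel 533/1611 = 33.1%, Panel A 301/1274 = 23.6% → the internal panel
Translational research: the internal panel 268/531 = 50.5%, Panel A 249/605 = 41.2% → the internal panel
Overall: the internal panel 1253/2762 = 45.4%, Panel A 872/2408 = 36.2% → the internal panel
The internal panel wins overall and in every proposal group — no reversal.

Yes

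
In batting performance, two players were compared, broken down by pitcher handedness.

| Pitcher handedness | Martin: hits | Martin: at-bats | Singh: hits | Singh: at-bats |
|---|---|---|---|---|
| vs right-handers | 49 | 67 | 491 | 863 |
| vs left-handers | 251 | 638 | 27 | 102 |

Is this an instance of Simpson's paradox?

Yes

Vs right-handers: Martin 49/67 = 73.1%, Singh 491/863 = 56.9% → Martin
Vs left-handers: Martin 251/638 = 39.3%, Singh 27/102 = 26.5% → Martin
Overall: Martin 300/705 = 42.6%, Singh 518/965 = 53.7% → Singh
Martin wins each pitcher group but Singh wins overall — the comparison reverses. Martin's at-bats skew toward vs left-handers, which has a lower base rate.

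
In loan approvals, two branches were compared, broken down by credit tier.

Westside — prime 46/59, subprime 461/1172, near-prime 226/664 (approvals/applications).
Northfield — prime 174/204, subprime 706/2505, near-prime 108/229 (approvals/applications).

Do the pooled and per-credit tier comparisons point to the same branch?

Prime: Westside 46/59 = 78.0%, Northfield 174/204 = 85.3% → Northfield
Subprime: Westside 461/1172 = 39.3%, Northfield 706/2505 = 28.2% → Westside
Near-prime: Westside 226/664 = 34.0%, Northfield 108/229 = 47.2% → Northfield
Overall: Westside 733/1895 = 38.7%, Northfield 988/2938 = 33.6% → Westside
Neither sweeps: Westside wins 1 of 3 groups, Northfield wins 2. Westside wins overall but not every group — no Simpson reversal.

No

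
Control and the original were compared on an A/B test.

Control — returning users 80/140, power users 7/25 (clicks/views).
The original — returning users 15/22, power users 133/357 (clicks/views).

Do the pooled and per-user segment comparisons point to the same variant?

Returning users: Control 80/140 = 57.1%, the original 15/22 = 68.2% → the original
Power users: Control 7/25 = 28.0%, the original 133/357 = 37.3% → the original
Overall: Control 87/165 = 52.7%, the original 148/379 = 39.1% → Control
The original wins each user group but Control wins overall — the comparison reverses. The original's views skew toward power users, which has a lower base rate.

No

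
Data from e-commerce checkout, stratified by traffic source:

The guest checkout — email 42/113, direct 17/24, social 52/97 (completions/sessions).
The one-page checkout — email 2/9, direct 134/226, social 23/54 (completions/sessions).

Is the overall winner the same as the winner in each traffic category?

Email: the guest checkout 42/113 = 37.2%, the one-page checkout 2/9 = 22.2% → the guest checkout
Direct: the guest checkout 17/24 = 70.8%, the one-page checkout 134/226 = 59.3% → the guest checkout
Social: the guest checkout 52/97 = 53.6%, the one-page checkout 23/54 = 42.6% → the guest checkout
Overall: the guest checkout 111/234 = 47.4%, the one-page checkout 159/289 = 55.0% → the one-page checkout
The guest checkout wins each traffic group but the one-page checkout wins overall — the comparison reverses. The guest checkout's sessions skew toward email, which has a lower base rate.

No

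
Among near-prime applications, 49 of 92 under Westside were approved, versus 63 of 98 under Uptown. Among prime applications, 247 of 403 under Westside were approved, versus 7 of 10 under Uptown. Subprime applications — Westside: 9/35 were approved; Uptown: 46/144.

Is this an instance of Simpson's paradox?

Near-prime: Westside 49/92 = 53.3%, Uptown 63/98 = 64.3% → Uptown
Prime: Westside 247/403 = 61.3%, Uptown 7/10 = 70.0% → Uptown
Subprime: Westside 9/35 = 25.7%, Uptown 46/144 = 31.9% → Uptown
Overall: Westside 305/530 = 57.5%, Uptown 116/252 = 46.0% → Westside
Uptown wins each credit group but Westside wins overall — the comparison reverses. Uptown's applications skew toward subprime, which has a lower base rate.

Yes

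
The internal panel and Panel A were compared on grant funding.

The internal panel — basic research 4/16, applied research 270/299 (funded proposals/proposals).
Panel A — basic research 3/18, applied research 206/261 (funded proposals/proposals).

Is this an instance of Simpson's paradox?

No

Basic research: the internal panel 4/16 = 25.0%, Panel A 3/18 = 16.7% → the internal panel
Applied research: the internal panel 270/299 = 90.3%, Panel A 206/261 = 78.9% → the internal panel
Overall: the internal panel 274/315 = 87.0%, Panel A 209/279 = 74.9% → the internal panel
The internal panel wins overall and in every proposal group — no reversal.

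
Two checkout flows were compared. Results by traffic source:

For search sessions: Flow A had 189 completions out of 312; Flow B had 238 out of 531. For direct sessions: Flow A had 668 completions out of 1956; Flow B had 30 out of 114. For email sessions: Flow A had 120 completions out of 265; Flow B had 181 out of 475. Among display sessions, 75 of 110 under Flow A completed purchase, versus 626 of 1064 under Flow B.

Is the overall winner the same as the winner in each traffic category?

Search: Flow A 189/312 = 60.6%, Flow B 238/531 = 44.8% → Flow A
Direct: Flow A 668/1956 = 34.2%, Flow B 30/114 = 26.3% → Flow A
Email: Flow A 120/265 = 45.3%, Flow B 181/475 = 38.1% → Flow A
Display: Flow A 75/110 = 68.2%, Flow B 626/1064 = 58.8% → Flow A
Overall: Flow A 1052/2643 = 39.8%, Flow B 1075/2184 = 49.2% → Flow B
Flow A wins each traffic group but Flow B wins overall — the comparison reverses. Flow A's sessions skew toward direct, which has a lower base rate.

No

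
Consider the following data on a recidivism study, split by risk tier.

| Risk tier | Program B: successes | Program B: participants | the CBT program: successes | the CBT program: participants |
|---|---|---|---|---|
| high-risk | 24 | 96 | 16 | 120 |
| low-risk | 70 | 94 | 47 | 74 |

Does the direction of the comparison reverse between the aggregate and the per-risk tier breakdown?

No

High-risk: Program B 24/96 = 25.0%, the CBT program 16/120 = 13.3% → Program B
Low-risk: Program B 70/94 = 74.5%, the CBT program 47/74 = 63.5% → Program B
Overall: Program B 94/190 = 49.5%, the CBT program 63/194 = 32.5% → Program B
Program B wins overall and in every risk group — no reversal.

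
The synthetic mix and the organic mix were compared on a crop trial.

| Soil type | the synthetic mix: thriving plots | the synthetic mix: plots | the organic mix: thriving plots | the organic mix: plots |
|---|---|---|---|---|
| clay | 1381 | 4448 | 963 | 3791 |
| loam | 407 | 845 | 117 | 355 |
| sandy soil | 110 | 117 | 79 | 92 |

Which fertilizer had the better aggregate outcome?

the synthetic mix

Clay: the synthetic mix 1381/4448 = 31.0%, the organic mix 963/3791 = 25.4% → the synthetic mix
Loam: the synthetic mix 407/845 = 48.2%, the organic mix 117/355 = 33.0% → the synthetic mix
Sandy soil: the synthetic mix 110/117 = 94.0%, the organic mix 79/92 = 85.9% → the synthetic mix
Overall: the synthetic mix 1898/5410 = 35.1%, the organic mix 1159/4238 = 27.3% → the synthetic mix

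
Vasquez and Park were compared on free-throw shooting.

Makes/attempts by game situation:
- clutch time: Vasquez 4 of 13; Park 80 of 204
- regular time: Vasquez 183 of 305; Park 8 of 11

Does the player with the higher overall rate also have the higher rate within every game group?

Clutch time: Vasquez 4/13 = 30.8%, Park 80/204 = 39.2% → Park
Regular time: Vasquez 183/305 = 60.0%, Park 8/11 = 72.7% → Park
Overall: Vasquez 187/318 = 58.8%, Park 88/215 = 40.9% → Vasquez
Park wins each game group but Vasquez wins overall — the comparison reverses. Park's attempts skew toward clutch time, which has a lower base rate.

No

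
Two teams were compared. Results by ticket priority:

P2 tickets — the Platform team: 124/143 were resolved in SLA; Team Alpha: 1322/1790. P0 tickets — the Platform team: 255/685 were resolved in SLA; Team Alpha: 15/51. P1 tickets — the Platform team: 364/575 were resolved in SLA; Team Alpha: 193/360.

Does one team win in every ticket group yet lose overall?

P2: the Platform team 124/143 = 86.7%, Team Alpha 1322/1790 = 73.9% → the Platform team
P0: the Platform team 255/685 = 37.2%, Team Alpha 15/51 = 29.4% → the Platform team
P1: the Platform team 364/575 = 63.3%, Team Alpha 193/360 = 53.6% → the Platform team
Overall: the Platform team 743/1403 = 53.0%, Team Alpha 1530/2201 = 69.5% → Team Alpha
The Platform team wins each ticket group but Team Alpha wins overall — the comparison reverses. The Platform team's tickets skew toward P0, which has a lower base rate.

Yes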